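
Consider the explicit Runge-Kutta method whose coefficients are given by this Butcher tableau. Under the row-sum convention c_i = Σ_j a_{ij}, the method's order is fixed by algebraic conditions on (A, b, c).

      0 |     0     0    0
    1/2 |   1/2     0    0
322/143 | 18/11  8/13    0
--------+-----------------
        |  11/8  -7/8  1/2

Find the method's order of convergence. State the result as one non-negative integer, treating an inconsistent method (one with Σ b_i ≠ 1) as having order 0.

1

b = (11/8, -7/8, 1/2)
c = (0, 1/2, 322/143)
Ac = (0, 0, 4/13)
Σ b_i: 11/8·1 + (-7/8)·1 + 1/2·1 = 1 ✓
b·c: (-7/8)·1/2 + 1/2·322/143 = 1575/2288 ≠ 1/2 ⇒ order 1.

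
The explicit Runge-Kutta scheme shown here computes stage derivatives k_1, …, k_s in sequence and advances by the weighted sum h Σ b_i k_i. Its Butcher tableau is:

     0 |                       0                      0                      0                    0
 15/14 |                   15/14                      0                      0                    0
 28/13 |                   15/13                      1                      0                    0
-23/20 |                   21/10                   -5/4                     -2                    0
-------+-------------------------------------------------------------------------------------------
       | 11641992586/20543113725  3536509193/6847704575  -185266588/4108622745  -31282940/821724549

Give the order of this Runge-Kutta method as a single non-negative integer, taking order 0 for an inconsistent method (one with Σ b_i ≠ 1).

b = (11641992586/20543113725, 3536509193/6847704575, -185266588/4108622745, -31282940/821724549)
c = (0, 15/14, 28/13, -23/20)
Ac = (0, 0, 15/14, -4111/728)
Σ b_i: 11641992586/20543113725·1 + 3536509193/6847704575·1 + (-185266588/4108622745)·1 + (-31282940/821724549)·1 = 1 ✓
b·c: 3536509193/6847704575·15/14 + (-185266588/4108622745)·28/13 + (-31282940/821724549)·(-23/20) = 1/2 ✓
b·c²: 3536509193/6847704575·225/196 + (-185266588/4108622745)·784/169 + (-31282940/821724549)·529/400 = 1/3 ✓
b·Ac: (-185266588/4108622745)·15/14 + (-31282940/821724549)·(-4111/728) = 1/6 ✓
b·c³: 3536509193/6847704575·3375/2744 + (-185266588/4108622745)·21952/2197 + (-31282940/821724549)·(-12167/8000) = 2418392228323/9970257861200 ≠ 1/4 ⇒ order 3.
b·(c∘Ac): (-185266588/4108622745)·30/13 + (-31282940/821724549)·94553/14560 = -16164951143/46016574744 ≠ 1/8
b·Ac²: (-185266588/4108622745)·225/196 + (-31282940/821724549)·(-1419437/132496) = 106506464005/299107735836 ≠ 1/12
b·A²c: (-31282940/821724549)·(-15/7) = 156414700/1917357281 ≠ 1/24

3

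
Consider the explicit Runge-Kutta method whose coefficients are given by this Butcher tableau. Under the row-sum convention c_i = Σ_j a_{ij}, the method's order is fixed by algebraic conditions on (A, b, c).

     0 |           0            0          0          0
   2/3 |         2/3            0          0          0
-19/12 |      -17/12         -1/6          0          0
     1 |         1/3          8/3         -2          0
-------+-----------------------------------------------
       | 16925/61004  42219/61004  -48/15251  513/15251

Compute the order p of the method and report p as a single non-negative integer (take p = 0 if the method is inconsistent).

3

b = (16925/61004, 42219/61004, -48/15251, 513/15251)
c = (0, 2/3, -19/12, 1)
Ac = (0, 0, -1/9, 89/18)
Σ b_i: 16925/61004·1 + 42219/61004·1 + (-48/15251)·1 + 513/15251·1 = 1 ✓
b·c: 42219/61004·2/3 + (-48/15251)·(-19/12) + 513/15251·1 = 1/2 ✓
b·c²: 42219/61004·4/9 + (-48/15251)·361/144 + 513/15251·1 = 1/3 ✓
b·Ac: (-48/15251)·(-1/9) + 513/15251·89/18 = 1/6 ✓
b·c³: 42219/61004·8/27 + (-48/15251)·(-6859/1728) + 513/15251·1 = 137911/549036 ≠ 1/4 ⇒ order 3.
b·(c∘Ac): (-48/15251)·19/108 + 513/15251·89/18 = 45505/274518 ≠ 1/8
b·Ac²: (-48/15251)·(-2/27) + 513/15251·(-827/216) = -141161/1098072 ≠ 1/12
b·A²c: 513/15251·2/9 = 114/15251 ≠ 1/24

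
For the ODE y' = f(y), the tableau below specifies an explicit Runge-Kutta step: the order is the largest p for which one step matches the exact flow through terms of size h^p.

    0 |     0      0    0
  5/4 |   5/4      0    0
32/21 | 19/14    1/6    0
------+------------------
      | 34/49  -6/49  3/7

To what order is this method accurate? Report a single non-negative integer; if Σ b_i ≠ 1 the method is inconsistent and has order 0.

2

b = (34/49, -6/49, 3/7)
c = (0, 5/4, 32/21)
Ac = (0, 0, 5/24)
Σ b_i: 34/49·1 + (-6/49)·1 + 3/7·1 = 1 ✓
b·c: (-6/49)·5/4 + 3/7·32/21 = 1/2 ✓
b·c²: (-6/49)·25/16 + 3/7·1024/441 = 6617/8232 ≠ 1/3 ⇒ order 2.
b·Ac: 3/7·5/24 = 5/56 ≠ 1/6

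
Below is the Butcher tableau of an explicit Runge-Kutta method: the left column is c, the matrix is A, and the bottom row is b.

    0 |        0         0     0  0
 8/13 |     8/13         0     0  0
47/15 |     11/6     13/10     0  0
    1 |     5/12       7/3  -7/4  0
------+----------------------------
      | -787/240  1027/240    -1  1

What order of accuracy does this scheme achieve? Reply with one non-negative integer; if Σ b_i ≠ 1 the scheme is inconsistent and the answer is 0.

2

b = (-787/240, 1027/240, -1, 1)
c = (0, 8/13, 47/15, 1)
Ac = (0, 0, 4/5, -3157/780)
Σ b_i: (-787/240)·1 + 1027/240·1 + (-1)·1 + 1·1 = 1 ✓
b·c: 1027/240·8/13 + (-1)·47/15 + 1·1 = 1/2 ✓
b·c²: 1027/240·64/169 + (-1)·2209/225 + 1·1 = -21052/2925 ≠ 1/3 ⇒ order 2.
b·Ac: (-1)·4/5 + 1·(-3157/780) = -3781/780 ≠ 1/6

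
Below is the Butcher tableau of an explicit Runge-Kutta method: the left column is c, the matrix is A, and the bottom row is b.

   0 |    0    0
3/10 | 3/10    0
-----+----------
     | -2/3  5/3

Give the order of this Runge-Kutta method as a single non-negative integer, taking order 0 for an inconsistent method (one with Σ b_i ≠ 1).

2

b = (-2/3, 5/3)
c = (0, 3/10)
Σ b_i: (-2/3)·1 + 5/3·1 = 1 ✓
b·c: 5/3·3/10 = 1/2 ✓; 2 stages ⇒ order 2.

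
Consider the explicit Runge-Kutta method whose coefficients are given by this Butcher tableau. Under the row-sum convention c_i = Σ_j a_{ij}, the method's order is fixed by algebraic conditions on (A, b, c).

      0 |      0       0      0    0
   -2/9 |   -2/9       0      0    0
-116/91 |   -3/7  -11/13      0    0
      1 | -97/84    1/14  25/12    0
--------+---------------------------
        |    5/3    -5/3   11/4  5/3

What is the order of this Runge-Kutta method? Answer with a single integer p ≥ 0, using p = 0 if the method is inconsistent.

b = (5/3, -5/3, 11/4, 5/3)
c = (0, -2/9, -116/91, 1)
Ac = (0, 0, 22/117, -2188/819)
Σ b_i: 5/3·1 + (-5/3)·1 + 11/4·1 + 5/3·1 = 53/12 ≠ 1 ⇒ order 0.

0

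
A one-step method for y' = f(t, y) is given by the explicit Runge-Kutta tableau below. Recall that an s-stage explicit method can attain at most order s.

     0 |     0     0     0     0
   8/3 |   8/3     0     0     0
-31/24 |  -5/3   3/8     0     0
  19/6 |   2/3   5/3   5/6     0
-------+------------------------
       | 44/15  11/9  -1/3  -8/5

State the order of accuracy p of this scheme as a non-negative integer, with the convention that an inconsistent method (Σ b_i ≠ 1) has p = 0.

b = (44/15, 11/9, -1/3, -8/5)
c = (0, 8/3, -31/24, 19/6)
Ac = (0, 0, 1, 485/144)
Σ b_i: 44/15·1 + 11/9·1 + (-1/3)·1 + (-8/5)·1 = 20/9 ≠ 1 ⇒ order 0.

0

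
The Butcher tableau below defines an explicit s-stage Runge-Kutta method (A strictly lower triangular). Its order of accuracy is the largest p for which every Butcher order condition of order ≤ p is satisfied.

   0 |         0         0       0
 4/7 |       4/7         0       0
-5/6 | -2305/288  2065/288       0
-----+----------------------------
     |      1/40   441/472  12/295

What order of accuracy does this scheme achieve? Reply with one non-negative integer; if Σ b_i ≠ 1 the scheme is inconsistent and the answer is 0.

b = (1/40, 441/472, 12/295)
c = (0, 4/7, -5/6)
Ac = (0, 0, 295/72)
Σ b_i: 1/40·1 + 441/472·1 + 12/295·1 = 1 ✓
b·c: 441/472·4/7 + 12/295·(-5/6) = 1/2 ✓
b·c²: 441/472·16/49 + 12/295·25/36 = 1/3 ✓
b·Ac: 12/295·295/72 = 1/6 ✓; 3 stages ⇒ order 3.

3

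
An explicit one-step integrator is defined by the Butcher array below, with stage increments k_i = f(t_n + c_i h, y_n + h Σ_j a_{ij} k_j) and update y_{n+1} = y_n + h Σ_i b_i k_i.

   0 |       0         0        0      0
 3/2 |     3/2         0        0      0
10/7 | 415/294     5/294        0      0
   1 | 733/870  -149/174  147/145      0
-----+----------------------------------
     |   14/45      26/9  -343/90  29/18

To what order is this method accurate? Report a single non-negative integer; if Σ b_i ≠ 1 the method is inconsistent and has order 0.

4

b = (14/45, 26/9, -343/90, 29/18)
c = (0, 3/2, 10/7, 1)
Ac = (0, 0, 5/196, 19/116)
Σ b_i: 14/45·1 + 26/9·1 + (-343/90)·1 + 29/18·1 = 1 ✓
b·c: 26/9·3/2 + (-343/90)·10/7 + 29/18·1 = 1/2 ✓
b·c²: 26/9·9/4 + (-343/90)·100/49 + 29/18·1 = 1/3 ✓
b·Ac: (-343/90)·5/196 + 29/18·19/116 = 1/6 ✓
b·c³: 26/9·27/8 + (-343/90)·1000/343 + 29/18·1 = 1/4 ✓
b·(c∘Ac): (-343/90)·25/686 + 29/18·19/116 = 1/8 ✓
b·Ac²: (-343/90)·15/392 + 29/18·33/232 = 1/12 ✓
b·A²c: 29/18·3/116 = 1/24 ✓; 4 stages ⇒ order 4.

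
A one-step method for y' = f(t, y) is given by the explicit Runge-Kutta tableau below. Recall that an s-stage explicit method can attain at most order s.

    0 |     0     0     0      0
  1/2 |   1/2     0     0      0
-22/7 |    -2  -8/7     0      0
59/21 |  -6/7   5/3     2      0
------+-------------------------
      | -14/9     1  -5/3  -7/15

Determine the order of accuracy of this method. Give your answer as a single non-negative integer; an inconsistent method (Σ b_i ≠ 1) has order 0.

0

b = (-14/9, 1, -5/3, -7/15)
c = (0, 1/2, -22/7, 59/21)
Ac = (0, 0, -4/7, -229/42)
Σ b_i: (-14/9)·1 + 1·1 + (-5/3)·1 + (-7/15)·1 = -121/45 ≠ 1 ⇒ order 0.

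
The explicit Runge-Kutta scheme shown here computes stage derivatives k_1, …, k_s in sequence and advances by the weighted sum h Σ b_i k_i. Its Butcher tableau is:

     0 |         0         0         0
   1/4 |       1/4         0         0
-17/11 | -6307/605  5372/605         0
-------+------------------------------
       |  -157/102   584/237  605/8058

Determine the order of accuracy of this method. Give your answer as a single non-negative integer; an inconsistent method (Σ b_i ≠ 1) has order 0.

3

b = (-157/102, 584/237, 605/8058)
c = (0, 1/4, -17/11)
Ac = (0, 0, 1343/605)
Σ b_i: (-157/102)·1 + 584/237·1 + 605/8058·1 = 1 ✓
b·c: 584/237·1/4 + 605/8058·(-17/11) = 1/2 ✓
b·c²: 584/237·1/16 + 605/8058·289/121 = 1/3 ✓
b·Ac: 605/8058·1343/605 = 1/6 ✓; 3 stages ⇒ order 3.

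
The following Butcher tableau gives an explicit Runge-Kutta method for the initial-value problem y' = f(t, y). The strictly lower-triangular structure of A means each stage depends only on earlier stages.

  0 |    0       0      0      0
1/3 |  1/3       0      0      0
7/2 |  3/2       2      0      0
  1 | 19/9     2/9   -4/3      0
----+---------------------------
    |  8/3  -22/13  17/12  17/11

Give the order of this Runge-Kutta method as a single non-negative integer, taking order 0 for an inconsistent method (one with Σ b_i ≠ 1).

0

b = (8/3, -22/13, 17/12, 17/11)
c = (0, 1/3, 7/2, 1)
Ac = (0, 0, 2/3, -124/27)
Σ b_i: 8/3·1 + (-22/13)·1 + 17/12·1 + 17/11·1 = 6755/1716 ≠ 1 ⇒ order 0.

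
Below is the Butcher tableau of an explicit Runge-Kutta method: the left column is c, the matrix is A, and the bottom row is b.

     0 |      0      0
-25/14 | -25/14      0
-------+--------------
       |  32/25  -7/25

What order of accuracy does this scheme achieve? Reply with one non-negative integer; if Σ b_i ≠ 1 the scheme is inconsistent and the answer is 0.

b = (32/25, -7/25)
c = (0, -25/14)
Σ b_i: 32/25·1 + (-7/25)·1 = 1 ✓
b·c: (-7/25)·(-25/14) = 1/2 ✓; 2 stages ⇒ order 2.

2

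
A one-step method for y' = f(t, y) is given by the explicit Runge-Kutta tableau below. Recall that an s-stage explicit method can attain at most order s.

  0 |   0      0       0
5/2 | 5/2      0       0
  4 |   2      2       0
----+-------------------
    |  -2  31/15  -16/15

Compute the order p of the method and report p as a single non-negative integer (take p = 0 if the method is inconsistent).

b = (-2, 31/15, -16/15)
c = (0, 5/2, 4)
Ac = (0, 0, 5)
Σ b_i: (-2)·1 + 31/15·1 + (-16/15)·1 = -1 ≠ 1 ⇒ order 0.

0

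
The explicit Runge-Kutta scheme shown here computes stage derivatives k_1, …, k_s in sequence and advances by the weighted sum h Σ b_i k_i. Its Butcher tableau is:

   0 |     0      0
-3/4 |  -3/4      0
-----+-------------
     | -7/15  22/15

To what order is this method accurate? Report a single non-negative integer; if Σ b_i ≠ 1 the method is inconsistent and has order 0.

b = (-7/15, 22/15)
c = (0, -3/4)
Σ b_i: (-7/15)·1 + 22/15·1 = 1 ✓
b·c: 22/15·(-3/4) = -11/10 ≠ 1/2 ⇒ order 1.

1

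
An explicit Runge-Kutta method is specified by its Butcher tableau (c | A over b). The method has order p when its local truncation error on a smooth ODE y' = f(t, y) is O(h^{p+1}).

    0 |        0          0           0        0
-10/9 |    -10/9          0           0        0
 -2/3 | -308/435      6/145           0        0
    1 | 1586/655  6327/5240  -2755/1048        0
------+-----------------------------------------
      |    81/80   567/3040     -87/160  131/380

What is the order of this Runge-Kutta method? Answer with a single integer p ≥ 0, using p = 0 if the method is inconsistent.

4

b = (81/80, 567/3040, -87/160, 131/380)
c = (0, -10/9, -2/3, 1)
Ac = (0, 0, -4/87, 323/786)
Σ b_i: 81/80·1 + 567/3040·1 + (-87/160)·1 + 131/380·1 = 1 ✓
b·c: 567/3040·(-10/9) + (-87/160)·(-2/3) + 131/380·1 = 1/2 ✓
b·c²: 567/3040·100/81 + (-87/160)·4/9 + 131/380·1 = 1/3 ✓
b·Ac: (-87/160)·(-4/87) + 131/380·323/786 = 1/6 ✓
b·c³: 567/3040·(-1000/729) + (-87/160)·(-8/27) + 131/380·1 = 1/4 ✓
b·(c∘Ac): (-87/160)·8/261 + 131/380·323/786 = 1/8 ✓
b·Ac²: (-87/160)·40/783 + 131/380·380/1179 = 1/12 ✓
b·A²c: 131/380·95/786 = 1/24 ✓; 4 stages ⇒ order 4.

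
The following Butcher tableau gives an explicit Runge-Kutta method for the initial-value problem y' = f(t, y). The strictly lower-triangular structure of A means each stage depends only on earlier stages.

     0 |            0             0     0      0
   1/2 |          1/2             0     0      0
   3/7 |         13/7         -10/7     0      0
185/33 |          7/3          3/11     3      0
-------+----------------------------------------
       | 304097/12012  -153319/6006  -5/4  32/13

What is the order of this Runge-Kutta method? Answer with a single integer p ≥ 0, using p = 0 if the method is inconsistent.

2

b = (304097/12012, -153319/6006, -5/4, 32/13)
c = (0, 1/2, 3/7, 185/33)
Ac = (0, 0, -5/7, 219/154)
Σ b_i: 304097/12012·1 + (-153319/6006)·1 + (-5/4)·1 + 32/13·1 = 1 ✓
b·c: (-153319/6006)·1/2 + (-5/4)·3/7 + 32/13·185/33 = 1/2 ✓
b·c²: (-153319/6006)·1/4 + (-5/4)·9/49 + 32/13·34225/1089 = 392627581/5549544 ≠ 1/3 ⇒ order 2.
b·Ac: (-5/4)·(-5/7) + 32/13·219/154 = 2513/572 ≠ 1/6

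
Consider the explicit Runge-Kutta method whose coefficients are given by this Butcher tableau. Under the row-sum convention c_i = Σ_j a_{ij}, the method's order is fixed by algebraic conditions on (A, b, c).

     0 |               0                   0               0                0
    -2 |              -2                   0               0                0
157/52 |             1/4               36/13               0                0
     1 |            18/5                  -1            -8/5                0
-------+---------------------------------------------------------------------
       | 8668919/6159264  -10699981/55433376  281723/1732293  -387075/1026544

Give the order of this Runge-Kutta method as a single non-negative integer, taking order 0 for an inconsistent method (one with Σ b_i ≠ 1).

3

b = (8668919/6159264, -10699981/55433376, 281723/1732293, -387075/1026544)
c = (0, -2, 157/52, 1)
Ac = (0, 0, -72/13, -184/65)
Σ b_i: 8668919/6159264·1 + (-10699981/55433376)·1 + 281723/1732293·1 + (-387075/1026544)·1 = 1 ✓
b·c: (-10699981/55433376)·(-2) + 281723/1732293·157/52 + (-387075/1026544)·1 = 1/2 ✓
b·c²: (-10699981/55433376)·4 + 281723/1732293·24649/2704 + (-387075/1026544)·1 = 1/3 ✓
b·Ac: 281723/1732293·(-72/13) + (-387075/1026544)·(-184/65) = 1/6 ✓
b·c³: (-10699981/55433376)·(-8) + 281723/1732293·3869893/140608 + (-387075/1026544)·1 = 903694931/160140864 ≠ 1/4 ⇒ order 3.
b·(c∘Ac): 281723/1732293·(-2826/169) + (-387075/1026544)·(-184/65) = -635981/384954 ≠ 1/8
b·Ac²: 281723/1732293·144/13 + (-387075/1026544)·(-31409/1690) = 705363961/80070432 ≠ 1/12
b·A²c: (-387075/1026544)·576/65 = -214380/64159 ≠ 1/24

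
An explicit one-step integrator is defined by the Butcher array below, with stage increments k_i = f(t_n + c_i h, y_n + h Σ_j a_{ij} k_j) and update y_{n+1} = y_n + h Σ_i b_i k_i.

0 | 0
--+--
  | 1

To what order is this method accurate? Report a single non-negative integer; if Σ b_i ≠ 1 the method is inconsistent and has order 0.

b = (1)
c = (0)
Σ b_i: 1·1 = 1 ✓; 1 stage ⇒ order 1.

1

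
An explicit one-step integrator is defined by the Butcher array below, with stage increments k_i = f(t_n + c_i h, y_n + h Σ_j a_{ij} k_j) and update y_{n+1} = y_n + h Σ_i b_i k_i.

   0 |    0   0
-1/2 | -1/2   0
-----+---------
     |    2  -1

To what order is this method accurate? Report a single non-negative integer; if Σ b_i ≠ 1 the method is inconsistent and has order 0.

b = (2, -1)
c = (0, -1/2)
Σ b_i: 2·1 + (-1)·1 = 1 ✓
b·c: (-1)·(-1/2) = 1/2 ✓; 2 stages ⇒ order 2.

2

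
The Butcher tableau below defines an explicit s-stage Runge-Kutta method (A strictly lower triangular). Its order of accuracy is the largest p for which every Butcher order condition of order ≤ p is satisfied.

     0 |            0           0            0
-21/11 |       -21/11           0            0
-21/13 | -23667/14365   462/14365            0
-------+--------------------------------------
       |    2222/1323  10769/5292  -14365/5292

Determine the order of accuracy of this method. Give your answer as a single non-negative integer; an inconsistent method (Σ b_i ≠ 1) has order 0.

b = (2222/1323, 10769/5292, -14365/5292)
c = (0, -21/11, -21/13)
Ac = (0, 0, -882/14365)
Σ b_i: 2222/1323·1 + 10769/5292·1 + (-14365/5292)·1 = 1 ✓
b·c: 10769/5292·(-21/11) + (-14365/5292)·(-21/13) = 1/2 ✓
b·c²: 10769/5292·441/121 + (-14365/5292)·441/169 = 1/3 ✓
b·Ac: (-14365/5292)·(-882/14365) = 1/6 ✓; 3 stages ⇒ order 3.

3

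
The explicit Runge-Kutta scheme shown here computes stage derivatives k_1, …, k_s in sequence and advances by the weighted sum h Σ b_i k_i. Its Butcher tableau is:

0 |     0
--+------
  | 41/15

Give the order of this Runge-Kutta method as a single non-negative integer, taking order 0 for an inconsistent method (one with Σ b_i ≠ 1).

b = (41/15)
c = (0)
Σ b_i: 41/15·1 = 41/15 ≠ 1 ⇒ order 0.

0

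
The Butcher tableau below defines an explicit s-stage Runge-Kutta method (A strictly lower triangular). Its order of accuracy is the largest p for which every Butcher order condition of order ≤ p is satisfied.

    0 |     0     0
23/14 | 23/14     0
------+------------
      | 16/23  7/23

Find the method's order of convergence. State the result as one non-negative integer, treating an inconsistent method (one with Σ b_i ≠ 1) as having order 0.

2

b = (16/23, 7/23)
c = (0, 23/14)
Σ b_i: 16/23·1 + 7/23·1 = 1 ✓
b·c: 7/23·23/14 = 1/2 ✓; 2 stages ⇒ order 2.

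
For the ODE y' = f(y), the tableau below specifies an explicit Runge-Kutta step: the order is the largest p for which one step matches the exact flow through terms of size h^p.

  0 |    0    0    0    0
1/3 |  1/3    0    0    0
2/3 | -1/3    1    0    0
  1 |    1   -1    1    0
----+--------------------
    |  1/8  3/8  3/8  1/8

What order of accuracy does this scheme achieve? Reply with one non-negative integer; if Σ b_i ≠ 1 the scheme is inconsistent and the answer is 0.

b = (1/8, 3/8, 3/8, 1/8)
c = (0, 1/3, 2/3, 1)
Ac = (0, 0, 1/3, 1/3)
Σ b_i: 1/8·1 + 3/8·1 + 3/8·1 + 1/8·1 = 1 ✓
b·c: 3/8·1/3 + 3/8·2/3 + 1/8·1 = 1/2 ✓
b·c²: 3/8·1/9 + 3/8·4/9 + 1/8·1 = 1/3 ✓
b·Ac: 3/8·1/3 + 1/8·1/3 = 1/6 ✓
b·c³: 3/8·1/27 + 3/8·8/27 + 1/8·1 = 1/4 ✓
b·(c∘Ac): 3/8·2/9 + 1/8·1/3 = 1/8 ✓
b·Ac²: 3/8·1/9 + 1/8·1/3 = 1/12 ✓
b·A²c: 1/8·1/3 = 1/24 ✓; 4 stages ⇒ order 4.

4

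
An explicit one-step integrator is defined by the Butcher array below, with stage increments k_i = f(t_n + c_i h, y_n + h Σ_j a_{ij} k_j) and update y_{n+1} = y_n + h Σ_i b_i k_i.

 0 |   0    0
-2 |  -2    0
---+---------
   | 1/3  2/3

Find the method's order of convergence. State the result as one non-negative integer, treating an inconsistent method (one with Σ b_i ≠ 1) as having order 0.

1

b = (1/3, 2/3)
c = (0, -2)
Σ b_i: 1/3·1 + 2/3·1 = 1 ✓
b·c: 2/3·(-2) = -4/3 ≠ 1/2 ⇒ order 1.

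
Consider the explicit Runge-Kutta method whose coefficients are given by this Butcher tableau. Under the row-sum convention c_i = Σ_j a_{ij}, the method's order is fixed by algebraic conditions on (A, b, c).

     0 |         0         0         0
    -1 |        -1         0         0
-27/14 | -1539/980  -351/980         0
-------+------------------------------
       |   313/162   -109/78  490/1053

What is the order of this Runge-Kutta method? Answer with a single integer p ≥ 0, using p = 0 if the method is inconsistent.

b = (313/162, -109/78, 490/1053)
c = (0, -1, -27/14)
Ac = (0, 0, 351/980)
Σ b_i: 313/162·1 + (-109/78)·1 + 490/1053·1 = 1 ✓
b·c: (-109/78)·(-1) + 490/1053·(-27/14) = 1/2 ✓
b·c²: (-109/78)·1 + 490/1053·729/196 = 1/3 ✓
b·Ac: 490/1053·351/980 = 1/6 ✓; 3 stages ⇒ order 3.

3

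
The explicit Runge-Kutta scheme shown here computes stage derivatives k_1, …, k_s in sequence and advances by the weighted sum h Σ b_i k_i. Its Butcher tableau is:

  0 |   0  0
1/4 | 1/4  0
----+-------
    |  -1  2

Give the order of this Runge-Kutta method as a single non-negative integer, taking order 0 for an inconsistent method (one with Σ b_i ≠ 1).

b = (-1, 2)
c = (0, 1/4)
Σ b_i: (-1)·1 + 2·1 = 1 ✓
b·c: 2·1/4 = 1/2 ✓; 2 stages ⇒ order 2.

2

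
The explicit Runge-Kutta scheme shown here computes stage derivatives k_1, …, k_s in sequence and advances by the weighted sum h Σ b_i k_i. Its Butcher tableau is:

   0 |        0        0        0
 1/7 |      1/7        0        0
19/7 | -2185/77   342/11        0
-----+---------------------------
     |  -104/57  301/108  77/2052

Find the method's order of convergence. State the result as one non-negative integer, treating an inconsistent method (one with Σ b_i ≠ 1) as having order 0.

b = (-104/57, 301/108, 77/2052)
c = (0, 1/7, 19/7)
Ac = (0, 0, 342/77)
Σ b_i: (-104/57)·1 + 301/108·1 + 77/2052·1 = 1 ✓
b·c: 301/108·1/7 + 77/2052·19/7 = 1/2 ✓
b·c²: 301/108·1/49 + 77/2052·361/49 = 1/3 ✓
b·Ac: 77/2052·342/77 = 1/6 ✓; 3 stages ⇒ order 3.

3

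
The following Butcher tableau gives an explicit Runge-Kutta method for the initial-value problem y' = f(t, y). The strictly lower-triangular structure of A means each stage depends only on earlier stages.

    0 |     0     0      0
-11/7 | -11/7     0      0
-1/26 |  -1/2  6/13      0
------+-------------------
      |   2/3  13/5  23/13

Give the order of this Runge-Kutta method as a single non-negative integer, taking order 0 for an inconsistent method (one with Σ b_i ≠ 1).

b = (2/3, 13/5, 23/13)
c = (0, -11/7, -1/26)
Ac = (0, 0, -66/91)
Σ b_i: 2/3·1 + 13/5·1 + 23/13·1 = 982/195 ≠ 1 ⇒ order 0.

0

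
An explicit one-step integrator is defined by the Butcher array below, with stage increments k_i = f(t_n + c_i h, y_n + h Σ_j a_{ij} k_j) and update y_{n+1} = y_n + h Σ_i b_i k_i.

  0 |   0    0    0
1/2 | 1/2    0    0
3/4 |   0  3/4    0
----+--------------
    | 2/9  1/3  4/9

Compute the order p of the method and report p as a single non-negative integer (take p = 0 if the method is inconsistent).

3

b = (2/9, 1/3, 4/9)
c = (0, 1/2, 3/4)
Ac = (0, 0, 3/8)
Σ b_i: 2/9·1 + 1/3·1 + 4/9·1 = 1 ✓
b·c: 1/3·1/2 + 4/9·3/4 = 1/2 ✓
b·c²: 1/3·1/4 + 4/9·9/16 = 1/3 ✓
b·Ac: 4/9·3/8 = 1/6 ✓; 3 stages ⇒ order 3.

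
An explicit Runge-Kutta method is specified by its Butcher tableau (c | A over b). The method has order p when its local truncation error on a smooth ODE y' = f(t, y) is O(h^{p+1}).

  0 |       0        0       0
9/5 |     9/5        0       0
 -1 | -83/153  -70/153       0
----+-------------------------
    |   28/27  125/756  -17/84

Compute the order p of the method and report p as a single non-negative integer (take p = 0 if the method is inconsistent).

b = (28/27, 125/756, -17/84)
c = (0, 9/5, -1)
Ac = (0, 0, -14/17)
Σ b_i: 28/27·1 + 125/756·1 + (-17/84)·1 = 1 ✓
b·c: 125/756·9/5 + (-17/84)·(-1) = 1/2 ✓
b·c²: 125/756·81/25 + (-17/84)·1 = 1/3 ✓
b·Ac: (-17/84)·(-14/17) = 1/6 ✓; 3 stages ⇒ order 3.

3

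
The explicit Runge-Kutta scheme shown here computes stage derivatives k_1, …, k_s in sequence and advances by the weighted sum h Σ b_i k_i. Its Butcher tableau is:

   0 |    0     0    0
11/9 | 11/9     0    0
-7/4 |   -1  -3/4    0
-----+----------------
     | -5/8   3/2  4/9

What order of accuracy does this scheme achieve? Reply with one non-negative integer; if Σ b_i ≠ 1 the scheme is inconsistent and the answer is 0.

0

b = (-5/8, 3/2, 4/9)
c = (0, 11/9, -7/4)
Ac = (0, 0, -11/12)
Σ b_i: (-5/8)·1 + 3/2·1 + 4/9·1 = 95/72 ≠ 1 ⇒ order 0.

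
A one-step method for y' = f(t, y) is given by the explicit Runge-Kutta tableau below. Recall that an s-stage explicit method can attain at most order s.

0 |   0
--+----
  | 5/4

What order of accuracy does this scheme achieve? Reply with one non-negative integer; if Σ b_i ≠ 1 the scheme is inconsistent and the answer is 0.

0

b = (5/4)
c = (0)
Σ b_i: 5/4·1 = 5/4 ≠ 1 ⇒ order 0.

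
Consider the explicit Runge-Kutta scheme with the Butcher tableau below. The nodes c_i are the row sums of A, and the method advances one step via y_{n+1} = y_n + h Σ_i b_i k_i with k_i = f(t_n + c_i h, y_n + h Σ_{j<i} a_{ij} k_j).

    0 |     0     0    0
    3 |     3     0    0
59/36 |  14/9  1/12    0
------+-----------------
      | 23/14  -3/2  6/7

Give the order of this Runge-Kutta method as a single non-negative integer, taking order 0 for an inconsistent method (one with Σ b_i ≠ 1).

b = (23/14, -3/2, 6/7)
c = (0, 3, 59/36)
Ac = (0, 0, 1/4)
Σ b_i: 23/14·1 + (-3/2)·1 + 6/7·1 = 1 ✓
b·c: (-3/2)·3 + 6/7·59/36 = -65/21 ≠ 1/2 ⇒ order 1.

1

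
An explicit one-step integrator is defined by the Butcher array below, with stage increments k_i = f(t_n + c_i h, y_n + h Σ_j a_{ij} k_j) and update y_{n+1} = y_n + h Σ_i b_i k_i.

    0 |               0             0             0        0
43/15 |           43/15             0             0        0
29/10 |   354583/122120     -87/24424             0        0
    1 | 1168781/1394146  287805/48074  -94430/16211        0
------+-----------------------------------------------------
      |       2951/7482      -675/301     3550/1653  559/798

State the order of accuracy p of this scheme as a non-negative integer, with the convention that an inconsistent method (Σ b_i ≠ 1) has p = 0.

4

b = (2951/7482, -675/301, 3550/1653, 559/798)
c = (0, 43/15, 29/10, 1)
Ac = (0, 0, -29/2840, 7/26)
Σ b_i: 2951/7482·1 + (-675/301)·1 + 3550/1653·1 + 559/798·1 = 1 ✓
b·c: (-675/301)·43/15 + 3550/1653·29/10 + 559/798·1 = 1/2 ✓
b·c²: (-675/301)·1849/225 + 3550/1653·841/100 + 559/798·1 = 1/3 ✓
b·Ac: 3550/1653·(-29/2840) + 559/798·7/26 = 1/6 ✓
b·c³: (-675/301)·79507/3375 + 3550/1653·24389/1000 + 559/798·1 = 1/4 ✓
b·(c∘Ac): 3550/1653·(-841/28400) + 559/798·7/26 = 1/8 ✓
b·Ac²: 3550/1653·(-1247/42600) + 559/798·350/1677 = 1/12 ✓
b·A²c: 559/798·133/2236 = 1/24 ✓; 4 stages ⇒ order 4.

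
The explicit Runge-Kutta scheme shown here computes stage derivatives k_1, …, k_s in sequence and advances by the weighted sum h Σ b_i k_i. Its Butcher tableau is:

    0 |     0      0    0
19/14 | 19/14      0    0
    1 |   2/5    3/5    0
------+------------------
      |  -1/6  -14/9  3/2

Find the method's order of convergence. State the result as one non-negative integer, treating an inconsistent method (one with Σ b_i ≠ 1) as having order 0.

0

b = (-1/6, -14/9, 3/2)
c = (0, 19/14, 1)
Ac = (0, 0, 57/70)
Σ b_i: (-1/6)·1 + (-14/9)·1 + 3/2·1 = -2/9 ≠ 1 ⇒ order 0.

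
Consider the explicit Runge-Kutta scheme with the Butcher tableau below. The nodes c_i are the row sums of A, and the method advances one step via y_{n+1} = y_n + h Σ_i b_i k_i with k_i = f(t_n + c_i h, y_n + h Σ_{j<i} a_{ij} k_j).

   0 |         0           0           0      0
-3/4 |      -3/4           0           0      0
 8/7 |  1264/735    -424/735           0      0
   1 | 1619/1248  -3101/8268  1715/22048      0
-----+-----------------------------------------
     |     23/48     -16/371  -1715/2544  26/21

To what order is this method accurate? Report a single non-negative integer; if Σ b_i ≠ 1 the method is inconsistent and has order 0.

b = (23/48, -16/371, -1715/2544, 26/21)
c = (0, -3/4, 8/7, 1)
Ac = (0, 0, 106/245, 77/208)
Σ b_i: 23/48·1 + (-16/371)·1 + (-1715/2544)·1 + 26/21·1 = 1 ✓
b·c: (-16/371)·(-3/4) + (-1715/2544)·8/7 + 26/21·1 = 1/2 ✓
b·c²: (-16/371)·9/16 + (-1715/2544)·64/49 + 26/21·1 = 1/3 ✓
b·Ac: (-1715/2544)·106/245 + 26/21·77/208 = 1/6 ✓
b·c³: (-16/371)·(-27/64) + (-1715/2544)·512/343 + 26/21·1 = 1/4 ✓
b·(c∘Ac): (-1715/2544)·848/1715 + 26/21·77/208 = 1/8 ✓
b·Ac²: (-1715/2544)·(-159/490) + 26/21·(-7/64) = 1/12 ✓
b·A²c: 26/21·7/208 = 1/24 ✓; 4 stages ⇒ order 4.

4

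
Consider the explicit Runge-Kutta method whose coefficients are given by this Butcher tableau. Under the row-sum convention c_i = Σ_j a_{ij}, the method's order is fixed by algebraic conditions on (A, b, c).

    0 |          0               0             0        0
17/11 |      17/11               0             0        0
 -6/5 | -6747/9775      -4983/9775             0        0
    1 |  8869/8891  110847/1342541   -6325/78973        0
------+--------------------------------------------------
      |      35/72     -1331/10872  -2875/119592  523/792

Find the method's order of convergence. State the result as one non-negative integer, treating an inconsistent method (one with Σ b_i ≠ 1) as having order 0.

4

b = (35/72, -1331/10872, -2875/119592, 523/792)
c = (0, 17/11, -6/5, 1)
Ac = (0, 0, -453/575, 117/523)
Σ b_i: 35/72·1 + (-1331/10872)·1 + (-2875/119592)·1 + 523/792·1 = 1 ✓
b·c: (-1331/10872)·17/11 + (-2875/119592)·(-6/5) + 523/792·1 = 1/2 ✓
b·c²: (-1331/10872)·289/121 + (-2875/119592)·36/25 + 523/792·1 = 1/3 ✓
b·Ac: (-2875/119592)·(-453/575) + 523/792·117/523 = 1/6 ✓
b·c³: (-1331/10872)·4913/1331 + (-2875/119592)·(-216/125) + 523/792·1 = 1/4 ✓
b·(c∘Ac): (-2875/119592)·2718/2875 + 523/792·117/523 = 1/8 ✓
b·Ac²: (-2875/119592)·(-7701/6325) + 523/792·471/5753 = 1/12 ✓
b·A²c: 523/792·33/523 = 1/24 ✓; 4 stages ⇒ order 4.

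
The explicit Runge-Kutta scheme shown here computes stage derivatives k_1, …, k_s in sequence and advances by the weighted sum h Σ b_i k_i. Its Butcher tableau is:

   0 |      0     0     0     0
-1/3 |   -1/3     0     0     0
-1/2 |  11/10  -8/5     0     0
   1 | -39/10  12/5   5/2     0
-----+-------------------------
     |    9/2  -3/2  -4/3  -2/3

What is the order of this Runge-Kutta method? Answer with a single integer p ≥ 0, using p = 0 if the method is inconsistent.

b = (9/2, -3/2, -4/3, -2/3)
c = (0, -1/3, -1/2, 1)
Ac = (0, 0, 8/15, -41/20)
Σ b_i: 9/2·1 + (-3/2)·1 + (-4/3)·1 + (-2/3)·1 = 1 ✓
b·c: (-3/2)·(-1/3) + (-4/3)·(-1/2) + (-2/3)·1 = 1/2 ✓
b·c²: (-3/2)·1/9 + (-4/3)·1/4 + (-2/3)·1 = -7/6 ≠ 1/3 ⇒ order 2.
b·Ac: (-4/3)·8/15 + (-2/3)·(-41/20) = 59/90 ≠ 1/6

2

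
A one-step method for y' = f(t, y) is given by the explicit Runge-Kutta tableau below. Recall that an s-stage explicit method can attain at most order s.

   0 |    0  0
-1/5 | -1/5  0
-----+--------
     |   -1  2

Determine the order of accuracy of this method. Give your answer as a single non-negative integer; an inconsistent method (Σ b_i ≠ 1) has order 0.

1

b = (-1, 2)
c = (0, -1/5)
Σ b_i: (-1)·1 + 2·1 = 1 ✓
b·c: 2·(-1/5) = -2/5 ≠ 1/2 ⇒ order 1.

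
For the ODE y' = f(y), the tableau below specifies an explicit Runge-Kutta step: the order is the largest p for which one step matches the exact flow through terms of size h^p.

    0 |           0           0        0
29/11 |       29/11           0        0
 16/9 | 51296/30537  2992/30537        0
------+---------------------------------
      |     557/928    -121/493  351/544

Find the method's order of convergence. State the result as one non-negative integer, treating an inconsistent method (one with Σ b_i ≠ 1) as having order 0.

b = (557/928, -121/493, 351/544)
c = (0, 29/11, 16/9)
Ac = (0, 0, 272/1053)
Σ b_i: 557/928·1 + (-121/493)·1 + 351/544·1 = 1 ✓
b·c: (-121/493)·29/11 + 351/544·16/9 = 1/2 ✓
b·c²: (-121/493)·841/121 + 351/544·256/81 = 1/3 ✓
b·Ac: 351/544·272/1053 = 1/6 ✓; 3 stages ⇒ order 3.

3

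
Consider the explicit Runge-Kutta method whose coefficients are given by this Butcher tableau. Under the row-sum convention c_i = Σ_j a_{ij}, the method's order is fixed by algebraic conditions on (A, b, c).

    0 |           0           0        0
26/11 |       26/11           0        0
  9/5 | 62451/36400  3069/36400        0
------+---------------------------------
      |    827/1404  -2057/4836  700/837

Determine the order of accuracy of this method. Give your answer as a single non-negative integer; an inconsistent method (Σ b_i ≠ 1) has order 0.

3

b = (827/1404, -2057/4836, 700/837)
c = (0, 26/11, 9/5)
Ac = (0, 0, 279/1400)
Σ b_i: 827/1404·1 + (-2057/4836)·1 + 700/837·1 = 1 ✓
b·c: (-2057/4836)·26/11 + 700/837·9/5 = 1/2 ✓
b·c²: (-2057/4836)·676/121 + 700/837·81/25 = 1/3 ✓
b·Ac: 700/837·279/1400 = 1/6 ✓; 3 stages ⇒ order 3.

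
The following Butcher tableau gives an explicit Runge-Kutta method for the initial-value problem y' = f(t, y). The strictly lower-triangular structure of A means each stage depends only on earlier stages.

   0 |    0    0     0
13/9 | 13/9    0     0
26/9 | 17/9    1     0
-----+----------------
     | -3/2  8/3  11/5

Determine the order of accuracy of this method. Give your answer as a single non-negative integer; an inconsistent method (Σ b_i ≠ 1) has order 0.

0

b = (-3/2, 8/3, 11/5)
c = (0, 13/9, 26/9)
Ac = (0, 0, 13/9)
Σ b_i: (-3/2)·1 + 8/3·1 + 11/5·1 = 101/30 ≠ 1 ⇒ order 0.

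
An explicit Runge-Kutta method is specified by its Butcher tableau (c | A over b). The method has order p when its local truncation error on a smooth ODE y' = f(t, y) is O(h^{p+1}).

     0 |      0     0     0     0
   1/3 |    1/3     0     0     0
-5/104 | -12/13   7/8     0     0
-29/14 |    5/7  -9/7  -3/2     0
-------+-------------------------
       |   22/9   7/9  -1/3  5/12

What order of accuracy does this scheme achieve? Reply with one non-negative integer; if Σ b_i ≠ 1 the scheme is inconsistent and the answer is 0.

b = (22/9, 7/9, -1/3, 5/12)
c = (0, 1/3, -5/104, -29/14)
Ac = (0, 0, 7/24, -519/1456)
Σ b_i: 22/9·1 + 7/9·1 + (-1/3)·1 + 5/12·1 = 119/36 ≠ 1 ⇒ order 0.

0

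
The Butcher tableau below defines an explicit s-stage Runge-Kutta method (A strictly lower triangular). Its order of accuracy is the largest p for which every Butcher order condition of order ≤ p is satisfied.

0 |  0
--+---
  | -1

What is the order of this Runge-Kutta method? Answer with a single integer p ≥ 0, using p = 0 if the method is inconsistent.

0

b = (-1)
c = (0)
Σ b_i: (-1)·1 = -1 ≠ 1 ⇒ order 0.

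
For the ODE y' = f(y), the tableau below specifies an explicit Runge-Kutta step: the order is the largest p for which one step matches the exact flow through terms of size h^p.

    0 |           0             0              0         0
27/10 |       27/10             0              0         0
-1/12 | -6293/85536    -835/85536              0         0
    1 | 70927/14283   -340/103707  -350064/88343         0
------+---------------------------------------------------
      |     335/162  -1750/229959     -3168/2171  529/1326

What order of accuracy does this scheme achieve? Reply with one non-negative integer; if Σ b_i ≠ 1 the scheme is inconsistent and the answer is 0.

4

b = (335/162, -1750/229959, -3168/2171, 529/1326)
c = (0, 27/10, -1/12, 1)
Ac = (0, 0, -167/6336, 170/529)
Σ b_i: 335/162·1 + (-1750/229959)·1 + (-3168/2171)·1 + 529/1326·1 = 1 ✓
b·c: (-1750/229959)·27/10 + (-3168/2171)·(-1/12) + 529/1326·1 = 1/2 ✓
b·c²: (-1750/229959)·729/100 + (-3168/2171)·1/144 + 529/1326·1 = 1/3 ✓
b·Ac: (-3168/2171)·(-167/6336) + 529/1326·170/529 = 1/6 ✓
b·c³: (-1750/229959)·19683/1000 + (-3168/2171)·(-1/1728) + 529/1326·1 = 1/4 ✓
b·(c∘Ac): (-3168/2171)·167/76032 + 529/1326·170/529 = 1/8 ✓
b·Ac²: (-3168/2171)·(-501/7040) + 529/1326·(-136/2645) = 1/12 ✓
b·A²c: 529/1326·221/2116 = 1/24 ✓; 4 stages ⇒ order 4.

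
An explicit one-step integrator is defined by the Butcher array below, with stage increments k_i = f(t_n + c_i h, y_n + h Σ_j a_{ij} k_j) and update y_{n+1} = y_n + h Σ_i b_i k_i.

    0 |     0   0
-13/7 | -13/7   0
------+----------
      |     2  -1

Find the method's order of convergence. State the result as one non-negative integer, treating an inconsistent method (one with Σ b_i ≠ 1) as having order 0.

1

b = (2, -1)
c = (0, -13/7)
Σ b_i: 2·1 + (-1)·1 = 1 ✓
b·c: (-1)·(-13/7) = 13/7 ≠ 1/2 ⇒ order 1.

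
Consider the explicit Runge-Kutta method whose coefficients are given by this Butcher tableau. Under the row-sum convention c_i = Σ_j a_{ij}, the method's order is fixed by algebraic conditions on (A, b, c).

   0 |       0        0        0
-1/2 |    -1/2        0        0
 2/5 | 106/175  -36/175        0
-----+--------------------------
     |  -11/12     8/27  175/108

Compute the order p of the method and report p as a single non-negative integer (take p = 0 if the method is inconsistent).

b = (-11/12, 8/27, 175/108)
c = (0, -1/2, 2/5)
Ac = (0, 0, 18/175)
Σ b_i: (-11/12)·1 + 8/27·1 + 175/108·1 = 1 ✓
b·c: 8/27·(-1/2) + 175/108·2/5 = 1/2 ✓
b·c²: 8/27·1/4 + 175/108·4/25 = 1/3 ✓
b·Ac: 175/108·18/175 = 1/6 ✓; 3 stages ⇒ order 3.

3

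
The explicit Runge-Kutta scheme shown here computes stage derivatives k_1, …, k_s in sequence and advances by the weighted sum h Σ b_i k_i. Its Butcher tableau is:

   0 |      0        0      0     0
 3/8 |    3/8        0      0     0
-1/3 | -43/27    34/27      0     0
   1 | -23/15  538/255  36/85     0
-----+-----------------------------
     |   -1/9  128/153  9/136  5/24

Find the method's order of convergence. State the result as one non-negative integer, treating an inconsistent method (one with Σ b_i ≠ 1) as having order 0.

b = (-1/9, 128/153, 9/136, 5/24)
c = (0, 3/8, -1/3, 1)
Ac = (0, 0, 17/36, 13/20)
Σ b_i: (-1/9)·1 + 128/153·1 + 9/136·1 + 5/24·1 = 1 ✓
b·c: 128/153·3/8 + 9/136·(-1/3) + 5/24·1 = 1/2 ✓
b·c²: 128/153·9/64 + 9/136·1/9 + 5/24·1 = 1/3 ✓
b·Ac: 9/136·17/36 + 5/24·13/20 = 1/6 ✓
b·c³: 128/153·27/512 + 9/136·(-1/27) + 5/24·1 = 1/4 ✓
b·(c∘Ac): 9/136·(-17/108) + 5/24·13/20 = 1/8 ✓
b·Ac²: 9/136·17/96 + 5/24·11/32 = 1/12 ✓
b·A²c: 5/24·1/5 = 1/24 ✓; 4 stages ⇒ order 4.

4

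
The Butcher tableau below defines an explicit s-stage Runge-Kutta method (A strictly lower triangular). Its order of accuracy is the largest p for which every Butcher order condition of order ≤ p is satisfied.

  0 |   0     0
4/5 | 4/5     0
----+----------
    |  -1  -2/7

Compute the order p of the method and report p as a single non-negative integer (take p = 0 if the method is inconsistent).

0

b = (-1, -2/7)
c = (0, 4/5)
Σ b_i: (-1)·1 + (-2/7)·1 = -9/7 ≠ 1 ⇒ order 0.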